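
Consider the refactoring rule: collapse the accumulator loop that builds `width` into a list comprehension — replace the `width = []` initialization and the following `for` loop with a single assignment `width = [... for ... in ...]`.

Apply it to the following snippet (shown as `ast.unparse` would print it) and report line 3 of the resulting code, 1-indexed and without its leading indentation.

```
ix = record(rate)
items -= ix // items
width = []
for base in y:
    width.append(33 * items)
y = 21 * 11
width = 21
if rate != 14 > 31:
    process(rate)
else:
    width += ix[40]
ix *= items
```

width = [33 * items for base in y]

Transformed code:
ix = record(rate)
items -= ix // items
width = [33 * items for base in y]
y = 21 * 11
width = 21
if rate != 14 > 31:
    process(rate)
else:
    width += ix[40]
ix *= items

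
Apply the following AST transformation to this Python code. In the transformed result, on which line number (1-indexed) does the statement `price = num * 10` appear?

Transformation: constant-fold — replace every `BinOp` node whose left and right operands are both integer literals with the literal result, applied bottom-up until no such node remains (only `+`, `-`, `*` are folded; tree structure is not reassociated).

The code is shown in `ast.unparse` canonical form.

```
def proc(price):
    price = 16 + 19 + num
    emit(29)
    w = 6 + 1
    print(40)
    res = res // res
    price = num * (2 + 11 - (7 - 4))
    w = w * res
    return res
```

7

Transformed code:
def proc(price):
    price = 35 + num
    emit(29)
    w = 7
    print(40)
    res = res // res
    price = num * 10
    w = w * res
    return res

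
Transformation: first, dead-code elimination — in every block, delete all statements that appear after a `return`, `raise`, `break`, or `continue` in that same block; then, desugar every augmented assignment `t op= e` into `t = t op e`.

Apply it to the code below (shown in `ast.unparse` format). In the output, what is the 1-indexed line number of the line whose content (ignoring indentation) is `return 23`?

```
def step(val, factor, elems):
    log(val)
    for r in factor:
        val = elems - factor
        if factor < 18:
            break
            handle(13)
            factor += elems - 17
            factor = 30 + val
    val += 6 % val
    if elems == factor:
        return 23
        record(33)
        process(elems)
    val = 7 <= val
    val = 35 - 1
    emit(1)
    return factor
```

Transformed code:
def step(val, factor, elems):
    log(val)
    for r in factor:
        val = elems - factor
        if factor < 18:
            break
    val = val + 6 % val
    if elems == factor:
        return 23
    val = 7 <= val
    val = 35 - 1
    emit(1)
    return factor

9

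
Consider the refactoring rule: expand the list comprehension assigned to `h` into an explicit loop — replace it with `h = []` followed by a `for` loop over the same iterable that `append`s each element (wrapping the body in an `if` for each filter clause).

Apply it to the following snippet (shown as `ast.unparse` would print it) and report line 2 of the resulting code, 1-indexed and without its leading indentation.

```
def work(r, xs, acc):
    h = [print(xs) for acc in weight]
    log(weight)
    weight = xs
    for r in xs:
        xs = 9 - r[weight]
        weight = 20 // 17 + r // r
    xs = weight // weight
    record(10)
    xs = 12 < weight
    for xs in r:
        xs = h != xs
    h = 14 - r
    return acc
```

Transformed code:
def work(r, xs, acc):
    h = []
    for acc in weight:
        h.append(print(xs))
    log(weight)
    weight = xs
    for r in xs:
        xs = 9 - r[weight]
        weight = 20 // 17 + r // r
    xs = weight // weight
    record(10)
    xs = 12 < weight
    for xs in r:
        xs = h != xs
    h = 14 - r
    return acc

h = []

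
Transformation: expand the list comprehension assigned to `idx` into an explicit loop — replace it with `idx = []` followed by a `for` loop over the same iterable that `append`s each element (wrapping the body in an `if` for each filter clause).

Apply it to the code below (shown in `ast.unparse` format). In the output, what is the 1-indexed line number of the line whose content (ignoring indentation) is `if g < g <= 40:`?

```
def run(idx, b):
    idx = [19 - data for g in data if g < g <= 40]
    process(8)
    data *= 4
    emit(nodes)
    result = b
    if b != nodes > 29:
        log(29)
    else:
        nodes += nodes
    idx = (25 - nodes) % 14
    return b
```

Transformed code:
def run(idx, b):
    idx = []
    for g in data:
        if g < g <= 40:
            idx.append(19 - data)
    process(8)
    data *= 4
    emit(nodes)
    result = b
    if b != nodes > 29:
        log(29)
    else:
        nodes += nodes
    idx = (25 - nodes) % 14
    return b

4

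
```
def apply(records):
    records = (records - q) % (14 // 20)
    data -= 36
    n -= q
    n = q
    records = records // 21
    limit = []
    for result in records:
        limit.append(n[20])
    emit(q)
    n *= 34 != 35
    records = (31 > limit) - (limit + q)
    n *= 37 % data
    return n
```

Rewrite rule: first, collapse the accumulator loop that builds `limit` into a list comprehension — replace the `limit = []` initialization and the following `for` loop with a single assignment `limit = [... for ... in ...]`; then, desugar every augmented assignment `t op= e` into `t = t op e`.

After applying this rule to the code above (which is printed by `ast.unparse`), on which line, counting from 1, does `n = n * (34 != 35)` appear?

Transformed code:
def apply(records):
    records = (records - q) % (14 // 20)
    data = data - 36
    n = n - q
    n = q
    records = records // 21
    limit = [n[20] for result in records]
    emit(q)
    n = n * (34 != 35)
    records = (31 > limit) - (limit + q)
    n = n * (37 % data)
    return n

9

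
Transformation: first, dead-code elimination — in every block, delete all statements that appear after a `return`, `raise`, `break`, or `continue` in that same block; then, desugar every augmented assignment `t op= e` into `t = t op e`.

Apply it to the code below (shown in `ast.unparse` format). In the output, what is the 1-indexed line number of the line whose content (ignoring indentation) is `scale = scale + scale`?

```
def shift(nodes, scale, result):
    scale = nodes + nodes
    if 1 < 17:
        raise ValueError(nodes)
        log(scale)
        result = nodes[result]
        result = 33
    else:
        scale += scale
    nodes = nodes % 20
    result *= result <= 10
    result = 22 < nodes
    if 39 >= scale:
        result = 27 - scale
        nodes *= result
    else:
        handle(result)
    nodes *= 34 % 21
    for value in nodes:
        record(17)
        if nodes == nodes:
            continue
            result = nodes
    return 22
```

Transformed code:
def shift(nodes, scale, result):
    scale = nodes + nodes
    if 1 < 17:
        raise ValueError(nodes)
    else:
        scale = scale + scale
    nodes = nodes % 20
    result = result * (result <= 10)
    result = 22 < nodes
    if 39 >= scale:
        result = 27 - scale
        nodes = nodes * result
    else:
        handle(result)
    nodes = nodes * (34 % 21)
    for value in nodes:
        record(17)
        if nodes == nodes:
            continue
    return 22

6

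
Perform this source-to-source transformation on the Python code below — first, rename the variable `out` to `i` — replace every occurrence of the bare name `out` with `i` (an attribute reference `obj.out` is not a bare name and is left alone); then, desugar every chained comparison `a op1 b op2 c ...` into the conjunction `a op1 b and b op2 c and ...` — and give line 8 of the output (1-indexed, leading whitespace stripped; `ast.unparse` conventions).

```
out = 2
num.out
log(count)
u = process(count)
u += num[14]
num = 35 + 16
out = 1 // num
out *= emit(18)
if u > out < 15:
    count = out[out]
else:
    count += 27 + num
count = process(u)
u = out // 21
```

i *= emit(18)

Transformed code:
i = 2
num.out
log(count)
u = process(count)
u += num[14]
num = 35 + 16
i = 1 // num
i *= emit(18)
if u > i and i < 15:
    count = i[i]
else:
    count += 27 + num
count = process(u)
u = i // 21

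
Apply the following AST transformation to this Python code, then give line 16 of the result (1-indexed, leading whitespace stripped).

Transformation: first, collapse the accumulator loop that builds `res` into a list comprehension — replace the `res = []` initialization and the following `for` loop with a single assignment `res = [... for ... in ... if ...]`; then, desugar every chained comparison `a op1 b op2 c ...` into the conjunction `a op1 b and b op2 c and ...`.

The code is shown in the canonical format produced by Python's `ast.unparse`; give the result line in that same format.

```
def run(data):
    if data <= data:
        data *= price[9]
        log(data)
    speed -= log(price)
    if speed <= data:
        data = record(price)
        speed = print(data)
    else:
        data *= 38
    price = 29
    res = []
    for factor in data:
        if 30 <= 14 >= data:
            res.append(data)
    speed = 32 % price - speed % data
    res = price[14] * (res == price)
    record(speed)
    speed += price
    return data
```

speed += price

Transformed code:
def run(data):
    if data <= data:
        data *= price[9]
        log(data)
    speed -= log(price)
    if speed <= data:
        data = record(price)
        speed = print(data)
    else:
        data *= 38
    price = 29
    res = [data for factor in data if 30 <= 14 and 14 >= data]
    speed = 32 % price - speed % data
    res = price[14] * (res == price)
    record(speed)
    speed += price
    return data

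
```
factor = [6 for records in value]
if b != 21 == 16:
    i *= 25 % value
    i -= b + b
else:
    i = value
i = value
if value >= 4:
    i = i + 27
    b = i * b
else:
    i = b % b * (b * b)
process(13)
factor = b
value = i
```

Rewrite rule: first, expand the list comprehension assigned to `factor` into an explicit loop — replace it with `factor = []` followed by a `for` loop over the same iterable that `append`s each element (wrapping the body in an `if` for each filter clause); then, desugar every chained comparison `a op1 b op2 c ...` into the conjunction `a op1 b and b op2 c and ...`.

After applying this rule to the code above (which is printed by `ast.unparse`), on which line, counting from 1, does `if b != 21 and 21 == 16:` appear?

4

Transformed code:
factor = []
for records in value:
    factor.append(6)
if b != 21 and 21 == 16:
    i *= 25 % value
    i -= b + b
else:
    i = value
i = value
if value >= 4:
    i = i + 27
    b = i * b
else:
    i = b % b * (b * b)
process(13)
factor = b
value = i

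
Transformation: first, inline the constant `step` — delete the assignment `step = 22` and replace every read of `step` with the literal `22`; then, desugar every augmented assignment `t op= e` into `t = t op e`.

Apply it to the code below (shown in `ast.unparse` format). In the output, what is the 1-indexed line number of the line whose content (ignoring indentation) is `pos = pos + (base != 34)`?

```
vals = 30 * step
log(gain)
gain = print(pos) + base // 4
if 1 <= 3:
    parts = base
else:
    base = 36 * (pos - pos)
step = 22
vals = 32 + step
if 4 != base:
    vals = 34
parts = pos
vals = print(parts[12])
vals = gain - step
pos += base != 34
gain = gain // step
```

Transformed code:
vals = 30 * 22
log(gain)
gain = print(pos) + base // 4
if 1 <= 3:
    parts = base
else:
    base = 36 * (pos - pos)
vals = 32 + 22
if 4 != base:
    vals = 34
parts = pos
vals = print(parts[12])
vals = gain - 22
pos = pos + (base != 34)
gain = gain // 22

14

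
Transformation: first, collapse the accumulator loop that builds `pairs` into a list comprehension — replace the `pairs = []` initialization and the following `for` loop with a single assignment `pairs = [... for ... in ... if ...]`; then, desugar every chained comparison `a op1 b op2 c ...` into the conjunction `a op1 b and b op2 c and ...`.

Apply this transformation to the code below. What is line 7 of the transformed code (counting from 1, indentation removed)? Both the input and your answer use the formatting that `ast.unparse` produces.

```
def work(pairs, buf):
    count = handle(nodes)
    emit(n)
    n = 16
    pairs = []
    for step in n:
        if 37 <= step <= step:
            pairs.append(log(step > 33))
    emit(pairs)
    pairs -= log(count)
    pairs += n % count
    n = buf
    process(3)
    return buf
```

pairs -= log(count)

Transformed code:
def work(pairs, buf):
    count = handle(nodes)
    emit(n)
    n = 16
    pairs = [log(step > 33) for step in n if 37 <= step and step <= step]
    emit(pairs)
    pairs -= log(count)
    pairs += n % count
    n = buf
    process(3)
    return buf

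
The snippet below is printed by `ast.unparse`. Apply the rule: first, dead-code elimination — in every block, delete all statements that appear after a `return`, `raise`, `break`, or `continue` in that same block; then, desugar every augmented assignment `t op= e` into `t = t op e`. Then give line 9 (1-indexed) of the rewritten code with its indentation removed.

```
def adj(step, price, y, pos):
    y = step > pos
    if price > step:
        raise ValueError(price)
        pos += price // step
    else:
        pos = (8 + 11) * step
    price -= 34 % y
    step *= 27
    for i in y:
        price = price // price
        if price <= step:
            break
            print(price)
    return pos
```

Transformed code:
def adj(step, price, y, pos):
    y = step > pos
    if price > step:
        raise ValueError(price)
    else:
        pos = (8 + 11) * step
    price = price - 34 % y
    step = step * 27
    for i in y:
        price = price // price
        if price <= step:
            break
    return pos

for i in y:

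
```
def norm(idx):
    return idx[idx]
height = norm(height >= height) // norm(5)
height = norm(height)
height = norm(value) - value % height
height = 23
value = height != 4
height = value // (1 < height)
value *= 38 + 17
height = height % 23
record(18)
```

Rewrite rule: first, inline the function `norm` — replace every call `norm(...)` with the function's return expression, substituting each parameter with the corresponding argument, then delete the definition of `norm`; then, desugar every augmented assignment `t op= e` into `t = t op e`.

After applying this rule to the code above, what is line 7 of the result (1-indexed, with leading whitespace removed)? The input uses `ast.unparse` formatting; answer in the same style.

Transformed code:
height = (height >= height)[height >= height] // 5[5]
height = height[height]
height = value[value] - value % height
height = 23
value = height != 4
height = value // (1 < height)
value = value * (38 + 17)
height = height % 23
record(18)

value = value * (38 + 17)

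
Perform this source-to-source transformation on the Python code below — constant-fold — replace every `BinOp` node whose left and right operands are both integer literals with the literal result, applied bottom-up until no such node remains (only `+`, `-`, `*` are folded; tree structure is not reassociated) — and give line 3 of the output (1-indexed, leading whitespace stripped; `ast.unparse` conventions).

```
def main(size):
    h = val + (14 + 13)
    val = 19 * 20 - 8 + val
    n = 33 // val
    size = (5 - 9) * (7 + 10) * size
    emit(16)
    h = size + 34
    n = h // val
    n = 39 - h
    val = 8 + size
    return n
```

val = 372 + val

Transformed code:
def main(size):
    h = val + 27
    val = 372 + val
    n = 33 // val
    size = -68 * size
    emit(16)
    h = size + 34
    n = h // val
    n = 39 - h
    val = 8 + size
    return n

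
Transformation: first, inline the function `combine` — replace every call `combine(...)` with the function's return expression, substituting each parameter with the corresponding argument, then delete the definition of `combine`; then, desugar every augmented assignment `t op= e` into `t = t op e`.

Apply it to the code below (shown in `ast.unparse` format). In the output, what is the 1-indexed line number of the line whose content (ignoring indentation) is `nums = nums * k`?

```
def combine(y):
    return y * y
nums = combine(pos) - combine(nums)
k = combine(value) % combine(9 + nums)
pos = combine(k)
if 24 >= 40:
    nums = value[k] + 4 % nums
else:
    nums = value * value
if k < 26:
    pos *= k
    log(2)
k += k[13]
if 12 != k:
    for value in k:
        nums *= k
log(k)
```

14

Transformed code:
nums = pos * pos - nums * nums
k = value * value % ((9 + nums) * (9 + nums))
pos = k * k
if 24 >= 40:
    nums = value[k] + 4 % nums
else:
    nums = value * value
if k < 26:
    pos = pos * k
    log(2)
k = k + k[13]
if 12 != k:
    for value in k:
        nums = nums * k
log(k)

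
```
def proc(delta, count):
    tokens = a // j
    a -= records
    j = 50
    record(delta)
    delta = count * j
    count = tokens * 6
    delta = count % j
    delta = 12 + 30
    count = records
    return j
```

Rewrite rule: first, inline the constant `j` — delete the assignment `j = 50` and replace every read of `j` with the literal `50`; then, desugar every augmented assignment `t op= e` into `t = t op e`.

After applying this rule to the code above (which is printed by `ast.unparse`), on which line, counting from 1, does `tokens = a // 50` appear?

Transformed code:
def proc(delta, count):
    tokens = a // 50
    a = a - records
    record(delta)
    delta = count * 50
    count = tokens * 6
    delta = count % 50
    delta = 12 + 30
    count = records
    return 50

2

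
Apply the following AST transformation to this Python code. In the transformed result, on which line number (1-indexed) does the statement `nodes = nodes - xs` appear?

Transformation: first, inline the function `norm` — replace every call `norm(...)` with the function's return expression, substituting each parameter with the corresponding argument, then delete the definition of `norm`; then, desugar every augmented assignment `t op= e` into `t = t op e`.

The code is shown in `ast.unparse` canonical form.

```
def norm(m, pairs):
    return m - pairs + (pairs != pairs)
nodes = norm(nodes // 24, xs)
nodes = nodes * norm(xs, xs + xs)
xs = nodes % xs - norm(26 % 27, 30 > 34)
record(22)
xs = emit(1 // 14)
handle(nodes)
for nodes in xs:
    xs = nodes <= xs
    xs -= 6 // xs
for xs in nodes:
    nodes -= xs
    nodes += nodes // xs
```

11

Transformed code:
nodes = nodes // 24 - xs + (xs != xs)
nodes = nodes * (xs - (xs + xs) + (xs + xs != xs + xs))
xs = nodes % xs - (26 % 27 - (30 > 34) + ((30 > 34) != (30 > 34)))
record(22)
xs = emit(1 // 14)
handle(nodes)
for nodes in xs:
    xs = nodes <= xs
    xs = xs - 6 // xs
for xs in nodes:
    nodes = nodes - xs
    nodes = nodes + nodes // xs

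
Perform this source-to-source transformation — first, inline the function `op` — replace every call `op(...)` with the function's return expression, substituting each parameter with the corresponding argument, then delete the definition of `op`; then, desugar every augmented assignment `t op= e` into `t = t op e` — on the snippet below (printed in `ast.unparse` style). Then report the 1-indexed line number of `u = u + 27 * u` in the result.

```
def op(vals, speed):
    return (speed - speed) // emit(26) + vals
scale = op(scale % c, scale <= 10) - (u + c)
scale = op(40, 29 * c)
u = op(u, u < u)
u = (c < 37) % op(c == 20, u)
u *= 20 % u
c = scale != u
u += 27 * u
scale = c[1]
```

Transformed code:
scale = ((scale <= 10) - (scale <= 10)) // emit(26) + scale % c - (u + c)
scale = (29 * c - 29 * c) // emit(26) + 40
u = ((u < u) - (u < u)) // emit(26) + u
u = (c < 37) % ((u - u) // emit(26) + (c == 20))
u = u * (20 % u)
c = scale != u
u = u + 27 * u
scale = c[1]

7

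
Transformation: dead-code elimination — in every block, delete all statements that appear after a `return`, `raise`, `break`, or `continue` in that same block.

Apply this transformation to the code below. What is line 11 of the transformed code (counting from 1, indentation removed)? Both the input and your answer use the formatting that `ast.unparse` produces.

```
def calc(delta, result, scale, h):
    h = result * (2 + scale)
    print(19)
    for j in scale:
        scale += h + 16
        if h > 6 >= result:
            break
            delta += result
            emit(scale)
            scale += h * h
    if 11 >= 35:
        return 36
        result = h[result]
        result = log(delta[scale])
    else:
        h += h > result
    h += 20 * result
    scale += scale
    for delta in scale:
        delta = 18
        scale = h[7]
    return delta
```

Transformed code:
def calc(delta, result, scale, h):
    h = result * (2 + scale)
    print(19)
    for j in scale:
        scale += h + 16
        if h > 6 >= result:
            break
    if 11 >= 35:
        return 36
    else:
        h += h > result
    h += 20 * result
    scale += scale
    for delta in scale:
        delta = 18
        scale = h[7]
    return delta

h += h > result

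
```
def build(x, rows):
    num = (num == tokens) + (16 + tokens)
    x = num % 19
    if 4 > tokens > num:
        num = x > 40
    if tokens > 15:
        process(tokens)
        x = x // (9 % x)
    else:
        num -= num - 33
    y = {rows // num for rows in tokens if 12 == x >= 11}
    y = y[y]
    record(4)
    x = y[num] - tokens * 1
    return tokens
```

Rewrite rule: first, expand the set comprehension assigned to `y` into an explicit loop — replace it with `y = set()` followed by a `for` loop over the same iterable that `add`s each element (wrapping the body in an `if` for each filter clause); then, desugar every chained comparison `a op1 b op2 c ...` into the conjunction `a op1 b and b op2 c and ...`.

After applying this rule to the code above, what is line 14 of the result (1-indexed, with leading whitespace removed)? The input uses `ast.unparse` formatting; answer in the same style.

y.add(rows // num)

Transformed code:
def build(x, rows):
    num = (num == tokens) + (16 + tokens)
    x = num % 19
    if 4 > tokens and tokens > num:
        num = x > 40
    if tokens > 15:
        process(tokens)
        x = x // (9 % x)
    else:
        num -= num - 33
    y = set()
    for rows in tokens:
        if 12 == x and x >= 11:
            y.add(rows // num)
    y = y[y]
    record(4)
    x = y[num] - tokens * 1
    return tokens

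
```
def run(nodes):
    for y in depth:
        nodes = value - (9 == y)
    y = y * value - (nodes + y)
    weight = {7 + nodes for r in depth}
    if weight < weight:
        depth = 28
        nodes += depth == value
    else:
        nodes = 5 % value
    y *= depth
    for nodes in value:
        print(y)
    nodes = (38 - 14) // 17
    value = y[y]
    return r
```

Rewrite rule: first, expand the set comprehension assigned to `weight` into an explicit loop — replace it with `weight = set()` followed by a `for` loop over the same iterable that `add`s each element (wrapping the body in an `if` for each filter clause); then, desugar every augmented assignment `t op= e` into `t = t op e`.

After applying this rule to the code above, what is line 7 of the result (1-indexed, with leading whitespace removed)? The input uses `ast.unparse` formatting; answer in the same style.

weight.add(7 + nodes)

Transformed code:
def run(nodes):
    for y in depth:
        nodes = value - (9 == y)
    y = y * value - (nodes + y)
    weight = set()
    for r in depth:
        weight.add(7 + nodes)
    if weight < weight:
        depth = 28
        nodes = nodes + (depth == value)
    else:
        nodes = 5 % value
    y = y * depth
    for nodes in value:
        print(y)
    nodes = (38 - 14) // 17
    value = y[y]
    return r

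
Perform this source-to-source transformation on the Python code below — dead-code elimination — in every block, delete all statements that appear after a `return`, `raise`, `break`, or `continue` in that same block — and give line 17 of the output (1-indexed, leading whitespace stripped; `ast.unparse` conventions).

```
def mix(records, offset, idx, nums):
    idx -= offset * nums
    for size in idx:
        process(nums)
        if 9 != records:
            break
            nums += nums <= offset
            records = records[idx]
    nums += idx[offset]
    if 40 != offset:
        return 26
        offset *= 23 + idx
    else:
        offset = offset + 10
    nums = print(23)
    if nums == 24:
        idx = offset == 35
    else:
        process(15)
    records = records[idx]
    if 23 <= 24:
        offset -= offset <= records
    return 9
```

records = records[idx]

Transformed code:
def mix(records, offset, idx, nums):
    idx -= offset * nums
    for size in idx:
        process(nums)
        if 9 != records:
            break
    nums += idx[offset]
    if 40 != offset:
        return 26
    else:
        offset = offset + 10
    nums = print(23)
    if nums == 24:
        idx = offset == 35
    else:
        process(15)
    records = records[idx]
    if 23 <= 24:
        offset -= offset <= records
    return 9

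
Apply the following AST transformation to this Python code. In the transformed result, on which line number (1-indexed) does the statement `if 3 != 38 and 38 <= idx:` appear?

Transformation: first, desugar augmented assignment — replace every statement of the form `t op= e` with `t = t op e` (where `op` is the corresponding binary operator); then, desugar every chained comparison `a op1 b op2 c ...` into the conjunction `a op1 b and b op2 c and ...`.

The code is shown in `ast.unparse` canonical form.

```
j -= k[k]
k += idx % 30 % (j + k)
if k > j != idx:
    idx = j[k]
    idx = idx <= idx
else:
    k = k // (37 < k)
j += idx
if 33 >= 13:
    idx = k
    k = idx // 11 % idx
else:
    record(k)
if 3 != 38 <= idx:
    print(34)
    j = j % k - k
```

14

Transformed code:
j = j - k[k]
k = k + idx % 30 % (j + k)
if k > j and j != idx:
    idx = j[k]
    idx = idx <= idx
else:
    k = k // (37 < k)
j = j + idx
if 33 >= 13:
    idx = k
    k = idx // 11 % idx
else:
    record(k)
if 3 != 38 and 38 <= idx:
    print(34)
    j = j % k - k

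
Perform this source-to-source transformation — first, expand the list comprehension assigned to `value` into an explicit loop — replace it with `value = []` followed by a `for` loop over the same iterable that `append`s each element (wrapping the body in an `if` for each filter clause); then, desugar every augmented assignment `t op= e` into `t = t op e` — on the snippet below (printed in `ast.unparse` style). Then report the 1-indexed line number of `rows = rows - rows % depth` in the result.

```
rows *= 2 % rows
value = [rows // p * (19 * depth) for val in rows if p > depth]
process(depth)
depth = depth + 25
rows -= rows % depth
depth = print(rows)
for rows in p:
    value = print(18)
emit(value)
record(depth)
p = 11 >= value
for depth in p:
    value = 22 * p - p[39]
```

8

Transformed code:
rows = rows * (2 % rows)
value = []
for val in rows:
    if p > depth:
        value.append(rows // p * (19 * depth))
process(depth)
depth = depth + 25
rows = rows - rows % depth
depth = print(rows)
for rows in p:
    value = print(18)
emit(value)
record(depth)
p = 11 >= value
for depth in p:
    value = 22 * p - p[39]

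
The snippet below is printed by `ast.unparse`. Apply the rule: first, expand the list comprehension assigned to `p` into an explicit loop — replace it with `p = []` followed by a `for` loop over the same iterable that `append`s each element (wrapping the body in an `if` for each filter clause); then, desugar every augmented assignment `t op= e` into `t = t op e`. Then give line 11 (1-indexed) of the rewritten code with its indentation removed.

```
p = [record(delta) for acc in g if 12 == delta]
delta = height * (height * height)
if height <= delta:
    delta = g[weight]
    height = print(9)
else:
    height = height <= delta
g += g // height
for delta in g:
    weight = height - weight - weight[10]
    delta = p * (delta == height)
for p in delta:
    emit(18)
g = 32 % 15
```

g = g + g // height

Transformed code:
p = []
for acc in g:
    if 12 == delta:
        p.append(record(delta))
delta = height * (height * height)
if height <= delta:
    delta = g[weight]
    height = print(9)
else:
    height = height <= delta
g = g + g // height
for delta in g:
    weight = height - weight - weight[10]
    delta = p * (delta == height)
for p in delta:
    emit(18)
g = 32 % 15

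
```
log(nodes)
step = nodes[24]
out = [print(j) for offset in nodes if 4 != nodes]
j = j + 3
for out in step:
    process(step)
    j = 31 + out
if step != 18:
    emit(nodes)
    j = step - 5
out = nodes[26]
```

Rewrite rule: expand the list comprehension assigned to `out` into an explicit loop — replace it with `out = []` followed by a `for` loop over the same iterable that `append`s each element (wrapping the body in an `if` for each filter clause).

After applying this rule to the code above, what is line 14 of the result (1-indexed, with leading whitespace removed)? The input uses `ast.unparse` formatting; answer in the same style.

Transformed code:
log(nodes)
step = nodes[24]
out = []
for offset in nodes:
    if 4 != nodes:
        out.append(print(j))
j = j + 3
for out in step:
    process(step)
    j = 31 + out
if step != 18:
    emit(nodes)
    j = step - 5
out = nodes[26]

out = nodes[26]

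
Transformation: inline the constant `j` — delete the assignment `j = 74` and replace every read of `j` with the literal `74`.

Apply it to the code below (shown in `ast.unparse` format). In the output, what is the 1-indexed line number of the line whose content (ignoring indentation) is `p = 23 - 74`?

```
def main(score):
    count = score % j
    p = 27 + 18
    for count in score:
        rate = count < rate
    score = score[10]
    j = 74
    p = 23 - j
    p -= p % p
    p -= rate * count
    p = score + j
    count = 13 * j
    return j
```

7

Transformed code:
def main(score):
    count = score % 74
    p = 27 + 18
    for count in score:
        rate = count < rate
    score = score[10]
    p = 23 - 74
    p -= p % p
    p -= rate * count
    p = score + 74
    count = 13 * 74
    return 74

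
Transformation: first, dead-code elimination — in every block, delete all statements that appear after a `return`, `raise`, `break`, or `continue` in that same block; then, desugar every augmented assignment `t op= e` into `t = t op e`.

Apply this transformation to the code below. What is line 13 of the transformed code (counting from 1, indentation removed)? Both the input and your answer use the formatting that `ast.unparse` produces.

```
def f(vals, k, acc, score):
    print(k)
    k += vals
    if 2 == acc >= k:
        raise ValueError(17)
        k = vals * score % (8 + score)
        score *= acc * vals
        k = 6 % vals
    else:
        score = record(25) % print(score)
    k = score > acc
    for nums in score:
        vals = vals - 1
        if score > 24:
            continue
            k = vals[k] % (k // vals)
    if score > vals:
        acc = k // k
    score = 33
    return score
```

if score > vals:

Transformed code:
def f(vals, k, acc, score):
    print(k)
    k = k + vals
    if 2 == acc >= k:
        raise ValueError(17)
    else:
        score = record(25) % print(score)
    k = score > acc
    for nums in score:
        vals = vals - 1
        if score > 24:
            continue
    if score > vals:
        acc = k // k
    score = 33
    return score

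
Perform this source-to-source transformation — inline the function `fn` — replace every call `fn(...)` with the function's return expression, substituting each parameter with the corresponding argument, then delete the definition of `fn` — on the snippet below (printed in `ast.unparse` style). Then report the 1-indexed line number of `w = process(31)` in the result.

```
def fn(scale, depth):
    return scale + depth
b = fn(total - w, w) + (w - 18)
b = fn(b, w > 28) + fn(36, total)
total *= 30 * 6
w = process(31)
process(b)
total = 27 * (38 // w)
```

4

Transformed code:
b = total - w + w + (w - 18)
b = b + (w > 28) + (36 + total)
total *= 30 * 6
w = process(31)
process(b)
total = 27 * (38 // w)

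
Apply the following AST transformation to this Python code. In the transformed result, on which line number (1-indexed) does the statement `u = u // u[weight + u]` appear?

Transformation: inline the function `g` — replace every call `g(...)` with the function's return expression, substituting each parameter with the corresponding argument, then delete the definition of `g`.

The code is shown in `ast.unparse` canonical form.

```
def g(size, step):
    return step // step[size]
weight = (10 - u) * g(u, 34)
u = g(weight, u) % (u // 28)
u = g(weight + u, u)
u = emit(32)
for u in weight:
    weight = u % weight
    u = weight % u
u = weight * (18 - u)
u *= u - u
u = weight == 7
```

Transformed code:
weight = (10 - u) * (34 // 34[u])
u = u // u[weight] % (u // 28)
u = u // u[weight + u]
u = emit(32)
for u in weight:
    weight = u % weight
    u = weight % u
u = weight * (18 - u)
u *= u - u
u = weight == 7

3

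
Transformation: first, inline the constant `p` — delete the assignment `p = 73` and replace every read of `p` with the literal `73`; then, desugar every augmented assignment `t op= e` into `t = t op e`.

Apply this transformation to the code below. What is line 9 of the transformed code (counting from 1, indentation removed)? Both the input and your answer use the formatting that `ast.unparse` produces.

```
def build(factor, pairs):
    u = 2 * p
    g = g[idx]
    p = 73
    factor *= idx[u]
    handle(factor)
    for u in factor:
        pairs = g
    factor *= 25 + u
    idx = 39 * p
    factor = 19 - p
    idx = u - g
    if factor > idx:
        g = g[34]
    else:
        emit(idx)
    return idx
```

Transformed code:
def build(factor, pairs):
    u = 2 * 73
    g = g[idx]
    factor = factor * idx[u]
    handle(factor)
    for u in factor:
        pairs = g
    factor = factor * (25 + u)
    idx = 39 * 73
    factor = 19 - 73
    idx = u - g
    if factor > idx:
        g = g[34]
    else:
        emit(idx)
    return idx

idx = 39 * 73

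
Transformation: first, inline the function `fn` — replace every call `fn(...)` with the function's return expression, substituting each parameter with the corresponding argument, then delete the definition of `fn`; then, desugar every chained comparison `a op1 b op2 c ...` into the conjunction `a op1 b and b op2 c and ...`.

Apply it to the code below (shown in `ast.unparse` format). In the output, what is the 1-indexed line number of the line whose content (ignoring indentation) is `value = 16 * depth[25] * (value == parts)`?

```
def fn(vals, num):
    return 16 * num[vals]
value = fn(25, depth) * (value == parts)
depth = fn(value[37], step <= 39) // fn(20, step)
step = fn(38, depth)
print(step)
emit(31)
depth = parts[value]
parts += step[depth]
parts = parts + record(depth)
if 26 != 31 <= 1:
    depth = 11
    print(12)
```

1

Transformed code:
value = 16 * depth[25] * (value == parts)
depth = 16 * (step <= 39)[value[37]] // (16 * step[20])
step = 16 * depth[38]
print(step)
emit(31)
depth = parts[value]
parts += step[depth]
parts = parts + record(depth)
if 26 != 31 and 31 <= 1:
    depth = 11
    print(12)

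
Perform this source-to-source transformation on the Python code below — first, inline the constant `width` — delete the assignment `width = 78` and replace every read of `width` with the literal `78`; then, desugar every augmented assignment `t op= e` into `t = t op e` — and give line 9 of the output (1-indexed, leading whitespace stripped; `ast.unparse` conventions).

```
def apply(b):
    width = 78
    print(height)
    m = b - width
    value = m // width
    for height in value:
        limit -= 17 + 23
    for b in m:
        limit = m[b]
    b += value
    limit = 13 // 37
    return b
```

Transformed code:
def apply(b):
    print(height)
    m = b - 78
    value = m // 78
    for height in value:
        limit = limit - (17 + 23)
    for b in m:
        limit = m[b]
    b = b + value
    limit = 13 // 37
    return b

b = b + value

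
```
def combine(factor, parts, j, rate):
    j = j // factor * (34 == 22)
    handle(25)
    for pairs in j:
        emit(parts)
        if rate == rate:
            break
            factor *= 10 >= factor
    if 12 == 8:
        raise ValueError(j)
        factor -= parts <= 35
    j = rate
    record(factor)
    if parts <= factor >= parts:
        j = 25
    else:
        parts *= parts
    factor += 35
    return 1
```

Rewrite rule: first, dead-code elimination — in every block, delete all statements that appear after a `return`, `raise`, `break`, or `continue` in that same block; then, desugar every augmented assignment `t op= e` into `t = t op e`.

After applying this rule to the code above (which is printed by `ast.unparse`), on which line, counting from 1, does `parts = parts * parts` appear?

15

Transformed code:
def combine(factor, parts, j, rate):
    j = j // factor * (34 == 22)
    handle(25)
    for pairs in j:
        emit(parts)
        if rate == rate:
            break
    if 12 == 8:
        raise ValueError(j)
    j = rate
    record(factor)
    if parts <= factor >= parts:
        j = 25
    else:
        parts = parts * parts
    factor = factor + 35
    return 1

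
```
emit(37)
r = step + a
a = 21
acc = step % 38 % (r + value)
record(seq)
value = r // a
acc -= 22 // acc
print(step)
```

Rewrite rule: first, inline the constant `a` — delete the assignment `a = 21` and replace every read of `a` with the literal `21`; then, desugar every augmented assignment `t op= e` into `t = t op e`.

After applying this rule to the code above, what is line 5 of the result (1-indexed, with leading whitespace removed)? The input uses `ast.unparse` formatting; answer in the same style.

Transformed code:
emit(37)
r = step + 21
acc = step % 38 % (r + value)
record(seq)
value = r // 21
acc = acc - 22 // acc
print(step)

value = r // 21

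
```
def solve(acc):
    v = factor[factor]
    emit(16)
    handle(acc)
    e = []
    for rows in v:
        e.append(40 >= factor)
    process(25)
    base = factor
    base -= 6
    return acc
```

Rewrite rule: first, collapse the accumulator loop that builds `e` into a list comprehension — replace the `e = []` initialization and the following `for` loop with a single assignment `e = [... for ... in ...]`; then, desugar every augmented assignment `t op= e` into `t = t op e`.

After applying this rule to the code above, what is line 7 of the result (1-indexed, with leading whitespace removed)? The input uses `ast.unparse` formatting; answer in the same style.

base = factor

Transformed code:
def solve(acc):
    v = factor[factor]
    emit(16)
    handle(acc)
    e = [40 >= factor for rows in v]
    process(25)
    base = factor
    base = base - 6
    return acc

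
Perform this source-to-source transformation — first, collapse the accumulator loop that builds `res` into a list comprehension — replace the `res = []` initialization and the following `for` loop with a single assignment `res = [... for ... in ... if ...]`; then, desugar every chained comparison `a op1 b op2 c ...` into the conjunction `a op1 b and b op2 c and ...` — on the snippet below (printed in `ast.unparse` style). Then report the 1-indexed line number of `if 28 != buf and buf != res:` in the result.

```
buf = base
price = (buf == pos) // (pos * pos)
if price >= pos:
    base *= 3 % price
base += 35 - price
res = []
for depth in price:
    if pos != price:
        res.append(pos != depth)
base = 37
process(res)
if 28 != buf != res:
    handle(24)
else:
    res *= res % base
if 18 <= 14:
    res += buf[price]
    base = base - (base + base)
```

Transformed code:
buf = base
price = (buf == pos) // (pos * pos)
if price >= pos:
    base *= 3 % price
base += 35 - price
res = [pos != depth for depth in price if pos != price]
base = 37
process(res)
if 28 != buf and buf != res:
    handle(24)
else:
    res *= res % base
if 18 <= 14:
    res += buf[price]
    base = base - (base + base)

9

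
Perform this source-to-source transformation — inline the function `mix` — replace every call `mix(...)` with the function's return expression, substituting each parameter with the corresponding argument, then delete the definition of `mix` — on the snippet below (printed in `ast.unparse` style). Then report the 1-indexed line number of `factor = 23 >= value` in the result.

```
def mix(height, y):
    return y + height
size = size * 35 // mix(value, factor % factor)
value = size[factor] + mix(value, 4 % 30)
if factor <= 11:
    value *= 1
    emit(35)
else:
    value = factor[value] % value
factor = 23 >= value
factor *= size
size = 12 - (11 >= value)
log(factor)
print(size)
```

8

Transformed code:
size = size * 35 // (factor % factor + value)
value = size[factor] + (4 % 30 + value)
if factor <= 11:
    value *= 1
    emit(35)
else:
    value = factor[value] % value
factor = 23 >= value
factor *= size
size = 12 - (11 >= value)
log(factor)
print(size)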